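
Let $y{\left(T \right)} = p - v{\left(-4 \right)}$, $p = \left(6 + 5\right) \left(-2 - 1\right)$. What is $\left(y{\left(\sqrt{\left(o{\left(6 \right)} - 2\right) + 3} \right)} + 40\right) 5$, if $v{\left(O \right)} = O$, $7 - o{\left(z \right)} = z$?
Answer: $55$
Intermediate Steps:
$o{\left(z \right)} = 7 - z$
$p = -33$ ($p = 11 \left(-3\right) = -33$)
$y{\left(T \right)} = -29$ ($y{\left(T \right)} = -33 - -4 = -33 + 4 = -29$)
$\left(y{\left(\sqrt{\left(o{\left(6 \right)} - 2\right) + 3} \right)} + 40\right) 5 = \left(-29 + 40\right) 5 = 11 \cdot 5 = 55$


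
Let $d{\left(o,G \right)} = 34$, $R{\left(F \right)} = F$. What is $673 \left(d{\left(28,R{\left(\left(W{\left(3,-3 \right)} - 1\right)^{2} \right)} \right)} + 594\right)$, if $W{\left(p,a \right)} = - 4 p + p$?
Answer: $422644$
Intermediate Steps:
$W{\left(p,a \right)} = - 3 p$
$673 \left(d{\left(28,R{\left(\left(W{\left(3,-3 \right)} - 1\right)^{2} \right)} \right)} + 594\right) = 673 \left(34 + 594\right) = 673 \cdot 628 = 422644$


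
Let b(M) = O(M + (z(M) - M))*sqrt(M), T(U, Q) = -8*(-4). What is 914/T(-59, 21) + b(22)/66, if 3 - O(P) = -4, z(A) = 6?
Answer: 457/16 + 7*sqrt(22)/66 ≈ 29.060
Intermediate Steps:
T(U, Q) = 32
O(P) = 7 (O(P) = 3 - 1*(-4) = 3 + 4 = 7)
b(M) = 7*sqrt(M)
914/T(-59, 21) + b(22)/66 = 914/32 + (7*sqrt(22))/66 = 914*(1/32) + (7*sqrt(22))*(1/66) = 457/16 + 7*sqrt(22)/66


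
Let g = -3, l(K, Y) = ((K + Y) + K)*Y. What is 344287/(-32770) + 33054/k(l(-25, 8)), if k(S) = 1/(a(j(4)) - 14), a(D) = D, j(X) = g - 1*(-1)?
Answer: -17331217567/32770 ≈ -5.2887e+5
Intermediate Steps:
l(K, Y) = Y*(Y + 2*K) (l(K, Y) = (Y + 2*K)*Y = Y*(Y + 2*K))
j(X) = -2 (j(X) = -3 - 1*(-1) = -3 + 1 = -2)
k(S) = -1/16 (k(S) = 1/(-2 - 14) = 1/(-16) = -1/16)
344287/(-32770) + 33054/k(l(-25, 8)) = 344287/(-32770) + 33054/(-1/16) = 344287*(-1/32770) + 33054*(-16) = -344287/32770 - 528864 = -17331217567/32770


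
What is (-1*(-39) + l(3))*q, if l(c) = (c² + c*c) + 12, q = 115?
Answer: 7935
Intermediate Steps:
l(c) = 12 + 2*c² (l(c) = (c² + c²) + 12 = 2*c² + 12 = 12 + 2*c²)
(-1*(-39) + l(3))*q = (-1*(-39) + (12 + 2*3²))*115 = (39 + (12 + 2*9))*115 = (39 + (12 + 18))*115 = (39 + 30)*115 = 69*115 = 7935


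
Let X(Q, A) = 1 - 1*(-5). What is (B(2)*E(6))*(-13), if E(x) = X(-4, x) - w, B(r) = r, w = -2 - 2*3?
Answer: -364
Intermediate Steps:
X(Q, A) = 6 (X(Q, A) = 1 + 5 = 6)
w = -8 (w = -2 - 6 = -8)
E(x) = 14 (E(x) = 6 - 1*(-8) = 6 + 8 = 14)
(B(2)*E(6))*(-13) = (2*14)*(-13) = 28*(-13) = -364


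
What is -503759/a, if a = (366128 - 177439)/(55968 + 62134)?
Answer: -59494945418/188689 ≈ -3.1531e+5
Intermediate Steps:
a = 188689/118102 ≈ 1.5977
-503759/a = -503759/188689/118102 = -503759*118102/188689 = -59494945418/188689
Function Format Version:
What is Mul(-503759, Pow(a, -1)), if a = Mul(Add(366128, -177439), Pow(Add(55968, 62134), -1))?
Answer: Rational(-59494945418, 188689) ≈ -3.1531e+5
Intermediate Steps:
a = Rational(188689, 118102) (a = Mul(188689, Pow(118102, -1)) = Mul(188689, Rational(1, 118102)) = Rational(188689, 118102) ≈ 1.5977)
Mul(-503759, Pow(a, -1)) = Mul(-503759, Pow(Rational(188689, 118102), -1)) = Mul(-503759, Rational(118102, 188689)) = Rational(-59494945418, 188689)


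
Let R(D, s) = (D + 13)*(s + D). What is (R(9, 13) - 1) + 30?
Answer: 513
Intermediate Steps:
R(D, s) = (13 + D)*(D + s)
(R(9, 13) - 1) + 30 = ((9² + 13*9 + 13*13 + 9*13) - 1) + 30 = ((81 + 117 + 169 + 117) - 1) + 30 = (484 - 1) + 30 = 483 + 30 = 513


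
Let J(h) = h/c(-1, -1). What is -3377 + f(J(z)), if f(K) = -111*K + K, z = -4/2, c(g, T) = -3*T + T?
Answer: -3267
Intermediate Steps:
c(g, T) = -2*T
z = -2 (z = (½)*(-4) = -2)
J(h) = h/2 (J(h) = h/((-2*(-1))) = h/2)
f(K) = -110*K
-3377 + f(J(z)) = -3377 - 55*(-2) = -3377 - 110*(-1) = -3377 + 110 = -3267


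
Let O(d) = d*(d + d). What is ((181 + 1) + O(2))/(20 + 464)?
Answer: 95/242 ≈ 0.39256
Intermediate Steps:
O(d) = 2*d² (O(d) = d*(2*d) = 2*d²)
((181 + 1) + O(2))/(20 + 464) = ((181 + 1) + 2*2²)/(20 + 464) = (182 + 2*4)/484 = (182 + 8)*(1/484) = 190*(1/484) = 95/242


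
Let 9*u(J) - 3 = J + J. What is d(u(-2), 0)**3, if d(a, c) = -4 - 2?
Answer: -216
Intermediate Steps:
u(J) = 1/3 + 2*J/9 (u(J) = 1/3 + (J + J)/9 = 1/3 + (2*J)/9 = 1/3 + 2*J/9)
d(a, c) = -6
d(u(-2), 0)**3 = (-6)**3 = -216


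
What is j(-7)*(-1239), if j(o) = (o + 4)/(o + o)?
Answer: -531/2 ≈ -265.50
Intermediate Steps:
j(o) = (4 + o)/(2*o) (j(o) = (4 + o)/((2*o)) = (4 + o)*(1/(2*o)) = (4 + o)/(2*o))
j(-7)*(-1239) = ((1/2)*(4 - 7)/(-7))*(-1239) = ((1/2)*(-1/7)*(-3))*(-1239) = (3/14)*(-1239) = -531/2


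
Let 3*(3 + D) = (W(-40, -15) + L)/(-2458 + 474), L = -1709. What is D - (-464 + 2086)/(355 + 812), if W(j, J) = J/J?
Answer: -791635/192944 ≈ -4.1029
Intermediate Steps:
W(j, J) = 1
D = -4037/1488 (D = -3 + ((1 - 1709)/(-2458 + 474))/3 = -3 + (-1708/(-1984))/3 = -3 + (-1708*(-1/1984))/3 = -3 + (1/3)*(427/496) = -3 + 427/1488 = -4037/1488 ≈ -2.7130)
D - (-464 + 2086)/(355 + 812) = -4037/1488 - (-464 + 2086)/(355 + 812) = -4037/1488 - 1622/1167 = -791635/192944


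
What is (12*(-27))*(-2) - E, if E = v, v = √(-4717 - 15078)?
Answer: 648 - I*√19795 ≈ 648.0 - 140.69*I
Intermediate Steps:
v = I*√19795 (v = √(-19795) = I*√19795 ≈ 140.69*I)
E = I*√19795 ≈ 140.69*I
(12*(-27))*(-2) - E = (12*(-27))*(-2) - I*√19795 = -324*(-2) - I*√19795 = 648 - I*√19795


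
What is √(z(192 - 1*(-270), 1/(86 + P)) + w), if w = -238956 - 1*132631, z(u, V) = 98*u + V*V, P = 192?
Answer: I*√25218619323/278 ≈ 571.24*I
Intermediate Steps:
z(u, V) = V² + 98*u (z(u, V) = 98*u + V² = V² + 98*u)
w = -371587 (w = -238956 - 132631 = -371587)
√(z(192 - 1*(-270), 1/(86 + P)) + w) = √(((1/(86 + 192))² + 98*(192 - 1*(-270))) - 371587) = √(((1/278)² + 98*(192 + 270)) - 371587) = √(((1/278)² + 98*462) - 371587) = √((1/77284 + 45276) - 371587) = √(3499110385/77284 - 371587) = √(-25218619323/77284) = I*√25218619323/278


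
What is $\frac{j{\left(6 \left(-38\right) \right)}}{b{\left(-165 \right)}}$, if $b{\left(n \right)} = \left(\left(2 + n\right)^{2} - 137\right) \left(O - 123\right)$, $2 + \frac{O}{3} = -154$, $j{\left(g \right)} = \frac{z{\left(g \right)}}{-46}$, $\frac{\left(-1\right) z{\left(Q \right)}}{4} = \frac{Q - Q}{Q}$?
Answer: $0$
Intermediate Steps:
$z{\left(Q \right)} = 0$ ($z{\left(Q \right)} = - 4 \frac{Q - Q}{Q} = - 4 \frac{0}{Q} = \left(-4\right) 0 = 0$)
$j{\left(g \right)} = 0$ ($j{\left(g \right)} = \frac{0}{-46} = 0 \left(- \frac{1}{46}\right) = 0$)
$O = -468$ ($O = -6 + 3 \left(-154\right) = -6 - 462 = -468$)
$b{\left(n \right)} = 80967 - 591 \left(2 + n\right)^{2}$ ($b{\left(n \right)} = \left(\left(2 + n\right)^{2} - 137\right) \left(-468 - 123\right) = \left(-137 + \left(2 + n\right)^{2}\right) \left(-591\right) = 80967 - 591 \left(2 + n\right)^{2}$)
$\frac{j{\left(6 \left(-38\right) \right)}}{b{\left(-165 \right)}} = \frac{0}{80967 - 591 \left(2 - 165\right)^{2}} = \frac{0}{80967 - 591 \left(-163\right)^{2}} = \frac{0}{80967 - 15702279} = \frac{0}{-15621312} = 0 \left(- \frac{1}{15621312}\right) = 0$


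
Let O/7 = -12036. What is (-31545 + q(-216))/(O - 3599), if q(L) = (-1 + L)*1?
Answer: 31762/87851 ≈ 0.36154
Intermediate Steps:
O = -84252 (O = 7*(-12036) = -84252)
q(L) = -1 + L
(-31545 + q(-216))/(O - 3599) = (-31545 + (-1 - 216))/(-84252 - 3599) = (-31545 - 217)/(-87851) = -31762*(-1/87851) = 31762/87851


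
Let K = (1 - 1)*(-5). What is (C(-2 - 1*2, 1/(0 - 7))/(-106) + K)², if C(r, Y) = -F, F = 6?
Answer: 9/2809 ≈ 0.0032040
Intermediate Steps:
C(r, Y) = -6 (C(r, Y) = -1*6 = -6)
K = 0 (K = 0*(-5) = 0)
(C(-2 - 1*2, 1/(0 - 7))/(-106) + K)² = (-6/(-106) + 0)² = (-6*(-1/106) + 0)² = (3/53 + 0)² = (3/53)² = 9/2809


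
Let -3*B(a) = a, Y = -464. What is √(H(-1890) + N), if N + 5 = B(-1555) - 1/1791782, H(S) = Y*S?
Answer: √25354016887928138202/5375346 ≈ 936.74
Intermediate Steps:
B(a) = -a/3
H(S) = -464*S
N = 2759344277/5375346 (N = -5 + (-⅓*(-1555) - 1/1791782) = -5 + (1555/3 - 1*1/1791782) = -5 + (1555/3 - 1/1791782) = -5 + 2786221007/5375346 = 2759344277/5375346 ≈ 513.33)
√(H(-1890) + N) = √(-464*(-1890) + 2759344277/5375346) = √(876960 + 2759344277/5375346) = √(4716722772437/5375346) = √25354016887928138202/5375346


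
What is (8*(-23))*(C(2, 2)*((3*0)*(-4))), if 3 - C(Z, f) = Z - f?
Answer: 0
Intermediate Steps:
C(Z, f) = 3 + f - Z (C(Z, f) = 3 - (Z - f) = 3 + (f - Z) = 3 + f - Z)
(8*(-23))*(C(2, 2)*((3*0)*(-4))) = (8*(-23))*((3 + 2 - 1*2)*((3*0)*(-4))) = -184*(3 + 2 - 2)*0*(-4) = -552*0 = -184*0 = 0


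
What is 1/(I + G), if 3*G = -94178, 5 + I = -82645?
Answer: -3/342128 ≈ -8.7686e-6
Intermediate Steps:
I = -82650 (I = -5 - 82645 = -82650)
G = -94178/3 (G = (1/3)*(-94178) = -94178/3 ≈ -31393.)
1/(I + G) = 1/(-82650 - 94178/3) = 1/(-342128/3) = -3/342128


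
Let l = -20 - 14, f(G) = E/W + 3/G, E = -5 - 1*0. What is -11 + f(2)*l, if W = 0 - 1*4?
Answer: -209/2 ≈ -104.50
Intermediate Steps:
W = -4 (W = 0 - 4 = -4)
E = -5 (E = -5 + 0 = -5)
f(G) = 5/4 + 3/G (f(G) = -5/(-4) + 3/G = -5*(-¼) + 3/G = 5/4 + 3/G)
l = -34
-11 + f(2)*l = -11 + (5/4 + 3/2)*(-34) = -11 + (11/4)*(-34) = -11 - 187/2 = -209/2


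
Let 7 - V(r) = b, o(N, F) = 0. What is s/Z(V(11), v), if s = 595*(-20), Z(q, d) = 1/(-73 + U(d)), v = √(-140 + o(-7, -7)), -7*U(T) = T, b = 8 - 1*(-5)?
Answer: 868700 + 3400*I*√35 ≈ 8.687e+5 + 20115.0*I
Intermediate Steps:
b = 13 (b = 8 + 5 = 13)
U(T) = -T/7
V(r) = -6 (V(r) = 7 - 1*13 = 7 - 13 = -6)
v = 2*I*√35 (v = √(-140 + 0) = √(-140) = 2*I*√35 ≈ 11.832*I)
Z(q, d) = 1/(-73 - d/7)
s = -11900
s/Z(V(11), v) = -(-868700 - 3400*I*√35) = -11900*(-73 - 2*I*√35/7) = 868700 + 3400*I*√35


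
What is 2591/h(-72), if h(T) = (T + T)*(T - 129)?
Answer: 2591/28944 ≈ 0.089518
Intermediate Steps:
h(T) = 2*T*(-129 + T) (h(T) = (2*T)*(-129 + T) = 2*T*(-129 + T))
2591/h(-72) = 2591/((2*(-72)*(-129 - 72))) = 2591/((2*(-72)*(-201))) = 2591/28944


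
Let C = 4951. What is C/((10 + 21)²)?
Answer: 4951/961 ≈ 5.1519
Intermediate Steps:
C/((10 + 21)²) = 4951/((10 + 21)²) = 4951/(31²) = 4951/961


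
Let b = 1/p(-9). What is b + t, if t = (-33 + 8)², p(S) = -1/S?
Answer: 634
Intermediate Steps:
b = 9 (b = 1/(-1/(-9)) = 1/(-1*(-⅑)) = 1/(⅑) = 9)
t = 625 (t = (-25)² = 625)
b + t = 9 + 625 = 634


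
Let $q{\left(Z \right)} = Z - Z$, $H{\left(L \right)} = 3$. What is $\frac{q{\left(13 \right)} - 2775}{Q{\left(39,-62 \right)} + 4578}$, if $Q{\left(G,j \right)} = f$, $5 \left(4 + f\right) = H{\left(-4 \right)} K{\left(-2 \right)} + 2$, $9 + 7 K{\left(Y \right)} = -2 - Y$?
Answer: $- \frac{32375}{53359} \approx -0.60674$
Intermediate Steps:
$q{\left(Z \right)} = 0$
$K{\left(Y \right)} = - \frac{11}{7} - \frac{Y}{7}$ ($K{\left(Y \right)} = - \frac{9}{7} + \frac{-2 - Y}{7} = - \frac{9}{7} - \left(\frac{2}{7} + \frac{Y}{7}\right) = - \frac{11}{7} - \frac{Y}{7}$)
$f = - \frac{153}{35}$ ($f = -4 + \frac{3 \left(- \frac{11}{7} - - \frac{2}{7}\right) + 2}{5} = -4 + \frac{3 \left(- \frac{11}{7} + \frac{2}{7}\right) + 2}{5} = -4 + \frac{3 \left(- \frac{9}{7}\right) + 2}{5} = -4 + \frac{- \frac{27}{7} + 2}{5} = -4 + \frac{1}{5} \left(- \frac{13}{7}\right) = -4 - \frac{13}{35} = - \frac{153}{35} \approx -4.3714$)
$Q{\left(G,j \right)} = - \frac{153}{35}$
$\frac{q{\left(13 \right)} - 2775}{Q{\left(39,-62 \right)} + 4578} = \frac{0 - 2775}{- \frac{153}{35} + 4578} = - \frac{2775}{\frac{160077}{35}} = \left(-2775\right) \frac{35}{160077} = - \frac{32375}{53359}$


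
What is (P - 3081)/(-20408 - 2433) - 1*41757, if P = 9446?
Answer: -953778002/22841 ≈ -41757.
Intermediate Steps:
(P - 3081)/(-20408 - 2433) - 1*41757 = (9446 - 3081)/(-20408 - 2433) - 1*41757 = 6365/(-22841) - 41757 = 6365*(-1/22841) - 41757 = -6365/22841 - 41757 = -953778002/22841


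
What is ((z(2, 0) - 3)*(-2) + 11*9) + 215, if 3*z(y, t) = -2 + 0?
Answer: 964/3 ≈ 321.33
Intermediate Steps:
z(y, t) = -⅔ (z(y, t) = (-2 + 0)/3 = (⅓)*(-2) = -⅔)
((z(2, 0) - 3)*(-2) + 11*9) + 215 = ((-⅔ - 3)*(-2) + 11*9) + 215 = (-11/3*(-2) + 99) + 215 = (22/3 + 99) + 215 = 319/3 + 215 = 964/3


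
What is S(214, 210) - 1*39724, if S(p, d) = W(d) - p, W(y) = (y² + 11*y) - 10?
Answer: 6462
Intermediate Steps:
W(y) = -10 + y² + 11*y
S(p, d) = -10 + d² - p + 11*d (S(p, d) = (-10 + d² + 11*d) - p = -10 + d² - p + 11*d)
S(214, 210) - 1*39724 = (-10 + 210² - 1*214 + 11*210) - 1*39724 = (-10 + 44100 - 214 + 2310) - 39724 = 46186 - 39724 = 6462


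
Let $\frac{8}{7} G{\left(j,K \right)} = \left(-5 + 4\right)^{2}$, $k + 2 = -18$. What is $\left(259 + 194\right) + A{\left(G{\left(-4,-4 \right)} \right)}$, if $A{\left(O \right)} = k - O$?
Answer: $\frac{3457}{8} \approx 432.13$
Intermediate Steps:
$k = -20$ ($k = -2 - 18 = -20$)
$G{\left(j,K \right)} = \frac{7}{8}$ ($G{\left(j,K \right)} = \frac{7 \left(-5 + 4\right)^{2}}{8} = \frac{7 \left(-1\right)^{2}}{8} = \frac{7}{8} \cdot 1 = \frac{7}{8}$)
$A{\left(O \right)} = -20 - O$
$\left(259 + 194\right) + A{\left(G{\left(-4,-4 \right)} \right)} = \left(259 + 194\right) - \frac{167}{8} = 453 - \frac{167}{8} = \frac{3457}{8}$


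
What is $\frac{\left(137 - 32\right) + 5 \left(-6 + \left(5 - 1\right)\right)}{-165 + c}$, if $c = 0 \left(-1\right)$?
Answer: $- \frac{19}{33} \approx -0.57576$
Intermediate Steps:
$c = 0$
$\frac{\left(137 - 32\right) + 5 \left(-6 + \left(5 - 1\right)\right)}{-165 + c} = \frac{\left(137 - 32\right) + 5 \left(-6 + \left(5 - 1\right)\right)}{-165 + 0} = \frac{\left(137 - 32\right) + 5 \left(-6 + 4\right)}{-165} = \left(105 + 5 \left(-2\right)\right) \left(- \frac{1}{165}\right) = \left(105 - 10\right) \left(- \frac{1}{165}\right) = 95 \left(- \frac{1}{165}\right) = - \frac{19}{33}$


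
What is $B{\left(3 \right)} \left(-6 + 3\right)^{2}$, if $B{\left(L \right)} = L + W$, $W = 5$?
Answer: $72$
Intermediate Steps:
$B{\left(L \right)} = 5 + L$ ($B{\left(L \right)} = L + 5 = 5 + L$)
$B{\left(3 \right)} \left(-6 + 3\right)^{2} = \left(5 + 3\right) \left(-6 + 3\right)^{2} = 8 \left(-3\right)^{2} = 8 \cdot 9 = 72$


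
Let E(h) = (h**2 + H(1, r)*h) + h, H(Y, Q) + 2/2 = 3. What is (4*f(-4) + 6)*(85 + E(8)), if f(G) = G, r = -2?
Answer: -1730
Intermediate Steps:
H(Y, Q) = 2 (H(Y, Q) = -1 + 3 = 2)
E(h) = h**2 + 3*h (E(h) = (h**2 + 2*h) + h = h**2 + 3*h)
(4*f(-4) + 6)*(85 + E(8)) = (4*(-4) + 6)*(85 + 8*(3 + 8)) = (-16 + 6)*(85 + 8*11) = -10*(85 + 88) = -10*173 = -1730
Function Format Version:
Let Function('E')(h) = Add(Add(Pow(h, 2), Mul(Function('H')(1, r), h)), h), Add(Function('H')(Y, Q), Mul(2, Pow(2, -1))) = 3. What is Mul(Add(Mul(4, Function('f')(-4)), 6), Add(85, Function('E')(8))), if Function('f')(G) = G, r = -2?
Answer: -1730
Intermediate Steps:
Function('H')(Y, Q) = 2 (Function('H')(Y, Q) = Add(-1, 3) = 2)
Function('E')(h) = Add(Pow(h, 2), Mul(3, h)) (Function('E')(h) = Add(Add(Pow(h, 2), Mul(2, h)), h) = Add(Pow(h, 2), Mul(3, h)))
Mul(Add(Mul(4, Function('f')(-4)), 6), Add(85, Function('E')(8))) = Mul(Add(Mul(4, -4), 6), Add(85, Mul(8, Add(3, 8)))) = Mul(Add(-16, 6), Add(85, Mul(8, 11))) = Mul(-10, Add(85, 88)) = Mul(-10, 173) = -1730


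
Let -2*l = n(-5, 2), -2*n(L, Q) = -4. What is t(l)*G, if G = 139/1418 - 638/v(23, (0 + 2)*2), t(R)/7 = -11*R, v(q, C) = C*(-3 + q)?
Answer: -17201107/28360 ≈ -606.53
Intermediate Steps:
n(L, Q) = 2 (n(L, Q) = -½*(-4) = 2)
l = -1 (l = -½*2 = -1)
t(R) = -77*R (t(R) = 7*(-11*R) = -77*R)
G = -223391/28360 (G = 139/1418 - 638*1/(2*(0 + 2)*(-3 + 23)) = 139*(1/1418) - 638/((2*2)*20) = 139/1418 - 638/(4*20) = 139/1418 - 638/80 = 139/1418 - 638*1/80 = 139/1418 - 319/40 = -223391/28360 ≈ -7.8770)
t(l)*G = -77*(-1)*(-223391/28360) = 77*(-223391/28360) = -17201107/28360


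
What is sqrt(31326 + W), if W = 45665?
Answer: sqrt(76991) ≈ 277.47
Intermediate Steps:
sqrt(31326 + W) = sqrt(31326 + 45665) = sqrt(76991)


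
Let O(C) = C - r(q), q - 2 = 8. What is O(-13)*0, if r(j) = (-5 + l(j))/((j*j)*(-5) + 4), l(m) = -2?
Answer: 0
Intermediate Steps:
q = 10 (q = 2 + 8 = 10)
r(j) = -7/(4 - 5*j**2) (r(j) = (-5 - 2)/((j*j)*(-5) + 4) = -7/(j**2*(-5) + 4) = -7/(-5*j**2 + 4) = -7/(4 - 5*j**2))
O(C) = -7/496 + C (O(C) = C - 7/(-4 + 5*10**2) = C - 7/(-4 + 5*100) = C - 7/(-4 + 500) = C - 7/496 = -7/496 + C)
O(-13)*0 = (-7/496 - 13)*0 = -6455/496*0 = 0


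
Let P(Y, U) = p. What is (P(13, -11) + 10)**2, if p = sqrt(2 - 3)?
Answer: (10 + I)**2 ≈ 99.0 + 20.0*I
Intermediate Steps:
p = I (p = sqrt(-1) = I ≈ 1.0*I)
P(Y, U) = I
(P(13, -11) + 10)**2 = (I + 10)**2 = (10 + I)**2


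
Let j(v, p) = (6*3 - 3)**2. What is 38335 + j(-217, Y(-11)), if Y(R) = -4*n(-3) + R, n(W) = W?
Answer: 38560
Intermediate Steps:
Y(R) = 12 + R (Y(R) = -4*(-3) + R = 12 + R)
j(v, p) = 225 (j(v, p) = (18 - 3)**2 = 15**2 = 225)
38335 + j(-217, Y(-11)) = 38335 + 225 = 38560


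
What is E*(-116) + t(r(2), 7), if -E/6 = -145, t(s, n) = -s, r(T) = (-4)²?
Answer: -100936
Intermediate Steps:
r(T) = 16
E = 870 (E = -6*(-145) = 870)
E*(-116) + t(r(2), 7) = 870*(-116) - 1*16 = -100920 - 16 = -100936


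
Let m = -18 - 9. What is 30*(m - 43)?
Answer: -2100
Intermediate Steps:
m = -27
30*(m - 43) = 30*(-27 - 43) = 30*(-70) = -2100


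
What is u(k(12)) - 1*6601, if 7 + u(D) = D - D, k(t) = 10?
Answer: -6608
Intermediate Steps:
u(D) = -7 (u(D) = -7 + (D - D) = -7 + 0 = -7)
u(k(12)) - 1*6601 = -7 - 1*6601 = -7 - 6601 = -6608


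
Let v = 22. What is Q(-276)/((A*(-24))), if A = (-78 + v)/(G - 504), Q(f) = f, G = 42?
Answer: 759/8 ≈ 94.875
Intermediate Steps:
A = 4/33 (A = (-78 + 22)/(42 - 504) = -56/(-462) = -56*(-1/462) = 4/33 ≈ 0.12121)
Q(-276)/((A*(-24))) = -276/((4/33)*(-24)) = -276/(-32/11) = -276*(-11/32) = 759/8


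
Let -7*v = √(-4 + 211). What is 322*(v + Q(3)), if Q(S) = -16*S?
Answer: -15456 - 138*√23 ≈ -16118.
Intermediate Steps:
v = -3*√23/7 (v = -√(-4 + 211)/7 = -3*√23/7 ≈ -2.0554)
322*(v + Q(3)) = 322*(-3*√23/7 - 16*3) = 322*(-3*√23/7 - 48) = 322*(-48 - 3*√23/7) = -15456 - 138*√23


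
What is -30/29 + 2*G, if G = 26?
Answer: 1478/29 ≈ 50.966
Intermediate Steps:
-30/29 + 2*G = -30/29 + 2*26 = -30*1/29 + 52 = -30/29 + 52 = 1478/29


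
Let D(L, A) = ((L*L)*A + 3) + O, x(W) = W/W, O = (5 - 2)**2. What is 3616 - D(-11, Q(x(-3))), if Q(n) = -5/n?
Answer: 4209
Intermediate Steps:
O = 9 (O = 3**2 = 9)
x(W) = 1
D(L, A) = 12 + A*L**2 (D(L, A) = ((L*L)*A + 3) + 9 = (L**2*A + 3) + 9 = (A*L**2 + 3) + 9 = (3 + A*L**2) + 9 = 12 + A*L**2)
3616 - D(-11, Q(x(-3))) = 3616 - (12 - 5/1*(-11)**2) = 3616 - (12 - 5*1*121) = 3616 - (12 - 5*121) = 3616 - (12 - 605) = 3616 - 1*(-593) = 3616 + 593 = 4209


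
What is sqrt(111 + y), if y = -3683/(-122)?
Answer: 5*sqrt(84058)/122 ≈ 11.882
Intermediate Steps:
y = 3683/122 (y = -3683*(-1/122) = 3683/122 ≈ 30.189)
sqrt(111 + y) = sqrt(111 + 3683/122) = sqrt(17225/122) = 5*sqrt(84058)/122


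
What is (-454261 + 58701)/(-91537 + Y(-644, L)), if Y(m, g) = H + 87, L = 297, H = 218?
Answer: 49445/11404 ≈ 4.3358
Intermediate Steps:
Y(m, g) = 305 (Y(m, g) = 218 + 87 = 305)
(-454261 + 58701)/(-91537 + Y(-644, L)) = (-454261 + 58701)/(-91537 + 305) = -395560/(-91232) = -395560*(-1/91232) = 49445/11404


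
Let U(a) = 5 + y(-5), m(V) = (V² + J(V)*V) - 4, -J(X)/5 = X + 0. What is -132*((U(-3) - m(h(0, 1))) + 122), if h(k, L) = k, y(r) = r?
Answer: -16632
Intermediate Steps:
J(X) = -5*X (J(X) = -5*(X + 0) = -5*X)
m(V) = -4 - 4*V² (m(V) = (V² + (-5*V)*V) - 4 = (V² - 5*V²) - 4 = -4*V² - 4 = -4 - 4*V²)
U(a) = 0 (U(a) = 5 - 5 = 0)
-132*((U(-3) - m(h(0, 1))) + 122) = -132*((0 - (-4 - 4*0²)) + 122) = -132*((0 - (-4 - 4*0)) + 122) = -132*((0 - (-4 + 0)) + 122) = -132*((0 - 1*(-4)) + 122) = -132*((0 + 4) + 122) = -132*(4 + 122) = -132*126 = -16632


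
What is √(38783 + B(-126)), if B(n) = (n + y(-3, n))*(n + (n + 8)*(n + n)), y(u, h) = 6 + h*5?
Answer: I*√22168717 ≈ 4708.4*I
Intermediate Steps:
y(u, h) = 6 + 5*h
B(n) = (6 + 6*n)*(n + 2*n*(8 + n)) (B(n) = (n + (6 + 5*n))*(n + (n + 8)*(n + n)) = (6 + 6*n)*(n + (8 + n)*(2*n)) = (6 + 6*n)*(n + 2*n*(8 + n)))
√(38783 + B(-126)) = √(38783 + 6*(-126)*(17 + 2*(-126)² + 19*(-126))) = √(38783 + 6*(-126)*(17 + 2*15876 - 2394)) = √(38783 + 6*(-126)*(17 + 31752 - 2394)) = √(38783 + 6*(-126)*29375) = √(38783 - 22207500) = √(-22168717) = I*√22168717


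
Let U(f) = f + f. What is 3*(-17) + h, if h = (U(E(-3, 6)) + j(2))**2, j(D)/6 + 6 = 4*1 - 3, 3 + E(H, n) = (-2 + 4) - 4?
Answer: 1549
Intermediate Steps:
E(H, n) = -5 (E(H, n) = -3 + ((-2 + 4) - 4) = -3 + (2 - 4) = -3 - 2 = -5)
j(D) = -30 (j(D) = -36 + 6*(4*1 - 3) = -36 + 6*(4 - 3) = -36 + 6*1 = -36 + 6 = -30)
U(f) = 2*f
h = 1600 (h = (2*(-5) - 30)**2 = (-10 - 30)**2 = (-40)**2 = 1600)
3*(-17) + h = 3*(-17) + 1600 = -51 + 1600 = 1549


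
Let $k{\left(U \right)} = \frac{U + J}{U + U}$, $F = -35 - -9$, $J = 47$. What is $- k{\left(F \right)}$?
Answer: $\frac{21}{52} \approx 0.40385$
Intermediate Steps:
$F = -26$ ($F = -35 + 9 = -26$)
$k{\left(U \right)} = \frac{47 + U}{2 U}$ ($k{\left(U \right)} = \frac{U + 47}{U + U} = \frac{47 + U}{2 U}$)
$- k{\left(F \right)} = - \frac{47 - 26}{2 \left(-26\right)} = - \frac{\left(-1\right) 21}{2 \cdot 26} = \left(-1\right) \left(- \frac{21}{52}\right) = \frac{21}{52}$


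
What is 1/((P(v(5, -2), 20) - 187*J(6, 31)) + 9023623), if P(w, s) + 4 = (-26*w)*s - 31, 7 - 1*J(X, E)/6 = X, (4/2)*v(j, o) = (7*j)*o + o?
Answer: 1/9041186 ≈ 1.1061e-7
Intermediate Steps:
v(j, o) = o/2 + 7*j*o/2 (v(j, o) = ((7*j)*o + o)/2 = (7*j*o + o)/2 = (o + 7*j*o)/2 = o/2 + 7*j*o/2)
J(X, E) = 42 - 6*X
P(w, s) = -35 - 26*s*w (P(w, s) = -4 + ((-26*w)*s - 31) = -4 + (-26*s*w - 31) = -4 + (-31 - 26*s*w) = -35 - 26*s*w)
1/((P(v(5, -2), 20) - 187*J(6, 31)) + 9023623) = 1/(((-35 - 26*20*(½)*(-2)*(1 + 7*5)) - 187*(42 - 6*6)) + 9023623) = 1/(((-35 - 26*20*(½)*(-2)*(1 + 35)) - 187*(42 - 36)) + 9023623) = 1/(((-35 - 26*20*(½)*(-2)*36) - 187*6) + 9023623) = 1/(((-35 - 26*20*(-36)) - 1122) + 9023623) = 1/(((-35 + 18720) - 1122) + 9023623) = 1/((18685 - 1122) + 9023623) = 1/(17563 + 9023623) = 1/9041186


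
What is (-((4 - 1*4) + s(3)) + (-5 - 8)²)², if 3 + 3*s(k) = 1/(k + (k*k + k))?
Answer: 58507201/2025 ≈ 28892.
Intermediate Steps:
s(k) = -1 + 1/(3*(k² + 2*k)) (s(k) = -1 + 1/(3*(k + (k*k + k))) = -1 + 1/(3*(k + (k² + k))) = -1 + 1/(3*(k + (k + k²))) = -1 + 1/(3*(k² + 2*k)))
(-((4 - 1*4) + s(3)) + (-5 - 8)²)² = (-((4 - 1*4) + (⅓ - 1*3² - 2*3)/(3*(2 + 3))) + (-5 - 8)²)² = (-((4 - 4) + (⅓)*(⅓ - 1*9 - 6)/5) + (-13)²)² = (-(0 + (⅓)*(⅕)*(⅓ - 9 - 6)) + 169)² = (-(0 + (⅓)*(⅕)*(-44/3)) + 169)² = (-(0 - 44/45) + 169)² = (-1*(-44/45) + 169)² = (44/45 + 169)² = (7649/45)² = 58507201/2025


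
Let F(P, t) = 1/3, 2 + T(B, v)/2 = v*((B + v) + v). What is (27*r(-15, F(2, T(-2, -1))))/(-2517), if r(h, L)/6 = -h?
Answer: -810/839 ≈ -0.96544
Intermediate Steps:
T(B, v) = -4 + 2*v*(B + 2*v) (T(B, v) = -4 + 2*(v*((B + v) + v)) = -4 + 2*(v*(B + 2*v)) = -4 + 2*v*(B + 2*v))
F(P, t) = 1/3
r(h, L) = -6*h (r(h, L) = 6*(-h) = -6*h)
(27*r(-15, F(2, T(-2, -1))))/(-2517) = (27*(-6*(-15)))/(-2517) = (27*90)*(-1/2517) = 2430*(-1/2517) = -810/839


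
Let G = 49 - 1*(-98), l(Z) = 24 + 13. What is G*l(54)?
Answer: 5439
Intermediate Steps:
l(Z) = 37
G = 147 (G = 49 + 98 = 147)
G*l(54) = 147*37 = 5439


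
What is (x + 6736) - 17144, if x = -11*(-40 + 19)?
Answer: -10177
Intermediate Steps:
x = 231 (x = -11*(-21) = 231)
(x + 6736) - 17144 = (231 + 6736) - 17144 = 6967 - 17144 = -10177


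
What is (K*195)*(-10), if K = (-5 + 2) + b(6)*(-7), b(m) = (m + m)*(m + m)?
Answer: 1971450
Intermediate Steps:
b(m) = 4*m² (b(m) = (2*m)*(2*m) = 4*m²)
K = -1011 (K = (-5 + 2) + (4*6²)*(-7) = -3 + (4*36)*(-7) = -3 + 144*(-7) = -3 - 1008 = -1011)
(K*195)*(-10) = -1011*195*(-10) = -197145*(-10) = 1971450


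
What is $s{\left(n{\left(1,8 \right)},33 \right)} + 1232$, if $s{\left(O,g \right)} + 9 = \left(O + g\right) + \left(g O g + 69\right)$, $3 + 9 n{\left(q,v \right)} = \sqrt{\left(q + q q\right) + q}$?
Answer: $\frac{2885}{3} + \frac{1090 \sqrt{3}}{9} \approx 1171.4$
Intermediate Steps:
$n{\left(q,v \right)} = - \frac{1}{3} + \frac{\sqrt{q^{2} + 2 q}}{9}$ ($n{\left(q,v \right)} = - \frac{1}{3} + \frac{\sqrt{\left(q + q q\right) + q}}{9} = - \frac{1}{3} + \frac{\sqrt{\left(q + q^{2}\right) + q}}{9} = - \frac{1}{3} + \frac{\sqrt{q^{2} + 2 q}}{9}$)
$s{\left(O,g \right)} = 60 + O + g + O g^{2}$ ($s{\left(O,g \right)} = -9 + \left(\left(O + g\right) + \left(g O g + 69\right)\right) = -9 + \left(\left(O + g\right) + \left(O g g + 69\right)\right) = -9 + \left(\left(O + g\right) + \left(O g^{2} + 69\right)\right) = -9 + \left(\left(O + g\right) + \left(69 + O g^{2}\right)\right) = -9 + \left(69 + O + g + O g^{2}\right) = 60 + O + g + O g^{2}$)
$s{\left(n{\left(1,8 \right)},33 \right)} + 1232 = \left(60 - \left(\frac{1}{3} - \frac{\sqrt{1 \left(2 + 1\right)}}{9}\right) + 33 + \left(- \frac{1}{3} + \frac{\sqrt{1 \left(2 + 1\right)}}{9}\right) 33^{2}\right) + 1232 = \left(60 - \left(\frac{1}{3} - \frac{\sqrt{1 \cdot 3}}{9}\right) + 33 + \left(- \frac{1}{3} + \frac{\sqrt{1 \cdot 3}}{9}\right) 1089\right) + 1232 = \left(60 - \left(\frac{1}{3} - \frac{\sqrt{3}}{9}\right) + 33 + \left(- \frac{1}{3} + \frac{\sqrt{3}}{9}\right) 1089\right) + 1232 = \left(60 - \left(\frac{1}{3} - \frac{\sqrt{3}}{9}\right) + 33 - \left(363 - 121 \sqrt{3}\right)\right) + 1232 = \left(- \frac{811}{3} + \frac{1090 \sqrt{3}}{9}\right) + 1232 = \frac{2885}{3} + \frac{1090 \sqrt{3}}{9}$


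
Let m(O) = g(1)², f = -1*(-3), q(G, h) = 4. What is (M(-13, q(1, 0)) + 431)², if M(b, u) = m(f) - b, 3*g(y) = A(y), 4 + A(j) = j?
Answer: 198025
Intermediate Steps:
A(j) = -4 + j
f = 3
g(y) = -4/3 + y/3 (g(y) = (-4 + y)/3 = -4/3 + y/3)
m(O) = 1 (m(O) = (-4/3 + (⅓)*1)² = (-4/3 + ⅓)² = (-1)² = 1)
M(b, u) = 1 - b
(M(-13, q(1, 0)) + 431)² = ((1 - 1*(-13)) + 431)² = ((1 + 13) + 431)² = (14 + 431)² = 445² = 198025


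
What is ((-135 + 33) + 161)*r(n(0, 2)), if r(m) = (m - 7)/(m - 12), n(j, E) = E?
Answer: 59/2 ≈ 29.500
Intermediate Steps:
r(m) = (-7 + m)/(-12 + m)
((-135 + 33) + 161)*r(n(0, 2)) = ((-135 + 33) + 161)*((-7 + 2)/(-12 + 2)) = (-102 + 161)*(-5/(-10)) = 59*(-⅒*(-5)) = 59*(½) = 59/2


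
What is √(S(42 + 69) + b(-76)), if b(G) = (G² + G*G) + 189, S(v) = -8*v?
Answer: √10853 ≈ 104.18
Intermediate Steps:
b(G) = 189 + 2*G² (b(G) = (G² + G²) + 189 = 2*G² + 189 = 189 + 2*G²)
√(S(42 + 69) + b(-76)) = √(-8*(42 + 69) + (189 + 2*(-76)²)) = √(-8*111 + (189 + 2*5776)) = √(-888 + (189 + 11552)) = √(-888 + 11741) = √10853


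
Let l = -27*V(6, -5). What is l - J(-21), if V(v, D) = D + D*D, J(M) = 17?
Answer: -557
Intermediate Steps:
V(v, D) = D + D²
l = -540 (l = -(-135)*(1 - 5) = -(-135)*(-4) = -27*20 = -540)
l - J(-21) = -540 - 1*17 = -540 - 17 = -557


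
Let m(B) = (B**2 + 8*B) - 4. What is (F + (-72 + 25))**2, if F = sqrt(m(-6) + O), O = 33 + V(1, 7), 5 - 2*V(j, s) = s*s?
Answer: (47 - I*sqrt(5))**2 ≈ 2204.0 - 210.19*I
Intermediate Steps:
m(B) = -4 + B**2 + 8*B
V(j, s) = 5/2 - s**2/2 (V(j, s) = 5/2 - s*s/2 = 5/2 - s**2/2)
O = 11 (O = 33 + (5/2 - 1/2*7**2) = 33 + (5/2 - 1/2*49) = 33 + (5/2 - 49/2) = 33 - 22 = 11)
F = I*sqrt(5) (F = sqrt((-4 + (-6)**2 + 8*(-6)) + 11) = sqrt((-4 + 36 - 48) + 11) = sqrt(-16 + 11) = sqrt(-5) = I*sqrt(5) ≈ 2.2361*I)
(F + (-72 + 25))**2 = (I*sqrt(5) + (-72 + 25))**2 = (I*sqrt(5) - 47)**2 = (-47 + I*sqrt(5))**2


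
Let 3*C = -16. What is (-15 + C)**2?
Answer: 3721/9 ≈ 413.44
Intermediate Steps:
C = -16/3 (C = (1/3)*(-16) = -16/3 ≈ -5.3333)
(-15 + C)**2 = (-15 - 16/3)**2 = (-61/3)**2 = 3721/9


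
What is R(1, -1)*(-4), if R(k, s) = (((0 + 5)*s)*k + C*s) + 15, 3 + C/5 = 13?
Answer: 160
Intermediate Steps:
C = 50 (C = -15 + 5*13 = -15 + 65 = 50)
R(k, s) = 15 + 50*s + 5*k*s (R(k, s) = (((0 + 5)*s)*k + 50*s) + 15 = ((5*s)*k + 50*s) + 15 = (5*k*s + 50*s) + 15 = (50*s + 5*k*s) + 15 = 15 + 50*s + 5*k*s)
R(1, -1)*(-4) = (15 + 50*(-1) + 5*1*(-1))*(-4) = (15 - 50 - 5)*(-4) = -40*(-4) = 160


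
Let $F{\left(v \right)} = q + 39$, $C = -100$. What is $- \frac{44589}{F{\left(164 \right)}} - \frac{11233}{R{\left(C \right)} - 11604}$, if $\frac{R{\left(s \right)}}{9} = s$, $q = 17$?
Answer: $- \frac{8701747}{10941} \approx -795.33$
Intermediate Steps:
$R{\left(s \right)} = 9 s$
$F{\left(v \right)} = 56$ ($F{\left(v \right)} = 17 + 39 = 56$)
$- \frac{44589}{F{\left(164 \right)}} - \frac{11233}{R{\left(C \right)} - 11604} = - \frac{44589}{56} - \frac{11233}{9 \left(-100\right) - 11604} = \left(-44589\right) \frac{1}{56} - \frac{11233}{-900 - 11604} = - \frac{44589}{56} - \frac{11233}{-12504} = - \frac{44589}{56} - - \frac{11233}{12504} = - \frac{44589}{56} + \frac{11233}{12504} = - \frac{8701747}{10941}$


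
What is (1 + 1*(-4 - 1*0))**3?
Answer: -27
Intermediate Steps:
(1 + 1*(-4 - 1*0))**3 = (1 + 1*(-4 + 0))**3 = (1 + 1*(-4))**3 = (1 - 4)**3 = (-3)**3 = -27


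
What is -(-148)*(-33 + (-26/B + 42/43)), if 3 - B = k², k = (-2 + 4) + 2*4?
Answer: -19602748/4171 ≈ -4699.8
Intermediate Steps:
k = 10 (k = 2 + 8 = 10)
B = -97 (B = 3 - 1*10² = 3 - 1*100 = 3 - 100 = -97)
-(-148)*(-33 + (-26/B + 42/43)) = -(-148)*(-33 + (-26/(-97) + 42/43)) = -(-148)*(-33 + (-26*(-1/97) + 42*(1/43))) = -(-148)*(-33 + (26/97 + 42/43)) = -(-148)*(-33 + 5192/4171) = -(-148)*(-132451)/4171 = -1*19602748/4171 = -19602748/4171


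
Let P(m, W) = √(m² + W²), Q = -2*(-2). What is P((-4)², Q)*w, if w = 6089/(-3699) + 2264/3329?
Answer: -47582980*√17/12313971 ≈ -15.932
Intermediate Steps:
Q = 4
P(m, W) = √(W² + m²)
w = -11895745/12313971 (w = 6089*(-1/3699) + 2264*(1/3329) = -6089/3699 + 2264/3329 = -11895745/12313971 ≈ -0.96604)
P((-4)², Q)*w = √(4² + ((-4)²)²)*(-11895745/12313971) = √(16 + 16²)*(-11895745/12313971) = √(16 + 256)*(-11895745/12313971) = √272*(-11895745/12313971) = (4*√17)*(-11895745/12313971) = -47582980*√17/12313971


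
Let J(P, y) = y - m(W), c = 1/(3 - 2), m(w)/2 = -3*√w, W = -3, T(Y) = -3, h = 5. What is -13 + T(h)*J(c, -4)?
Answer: -1 - 18*I*√3 ≈ -1.0 - 31.177*I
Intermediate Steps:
m(w) = -6*√w (m(w) = 2*(-3*√w) = -6*√w)
c = 1 (c = 1/1 = 1)
J(P, y) = y + 6*I*√3 (J(P, y) = y - (-6)*√(-3) = y - (-6)*I*√3 = y + 6*I*√3)
-13 + T(h)*J(c, -4) = -13 - 3*(-4 + 6*I*√3) = -13 + (12 - 18*I*√3) = -1 - 18*I*√3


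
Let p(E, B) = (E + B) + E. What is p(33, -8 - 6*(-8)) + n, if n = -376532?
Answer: -376426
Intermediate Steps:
p(E, B) = B + 2*E (p(E, B) = (B + E) + E = B + 2*E)
p(33, -8 - 6*(-8)) + n = ((-8 - 6*(-8)) + 2*33) - 376532 = ((-8 + 48) + 66) - 376532 = (40 + 66) - 376532 = 106 - 376532 = -376426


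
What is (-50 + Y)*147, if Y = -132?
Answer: -26754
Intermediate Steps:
(-50 + Y)*147 = (-50 - 132)*147 = -182*147 = -26754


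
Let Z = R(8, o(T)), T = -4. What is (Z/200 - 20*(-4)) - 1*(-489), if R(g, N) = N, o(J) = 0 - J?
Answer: 28451/50 ≈ 569.02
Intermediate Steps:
o(J) = -J
Z = 4 (Z = -1*(-4) = 4)
(Z/200 - 20*(-4)) - 1*(-489) = (4/200 - 20*(-4)) - 1*(-489) = (4*(1/200) + 80) + 489 = (1/50 + 80) + 489 = 4001/50 + 489 = 28451/50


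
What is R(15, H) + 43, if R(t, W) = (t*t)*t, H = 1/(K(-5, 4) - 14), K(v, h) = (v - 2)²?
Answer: 3418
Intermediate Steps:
K(v, h) = (-2 + v)²
H = 1/35 (H = 1/((-2 - 5)² - 14) = 1/((-7)² - 14) = 1/(49 - 14) = 1/35 ≈ 0.028571)
R(t, W) = t³ (R(t, W) = t²*t = t³)
R(15, H) + 43 = 15³ + 43 = 3375 + 43 = 3418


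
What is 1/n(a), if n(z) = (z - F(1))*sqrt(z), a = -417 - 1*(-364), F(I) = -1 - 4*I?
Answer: I*sqrt(53)/2544 ≈ 0.0028617*I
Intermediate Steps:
a = -53 (a = -417 + 364 = -53)
n(z) = sqrt(z)*(5 + z) (n(z) = (z - (-1 - 4*1))*sqrt(z) = (z - (-1 - 4))*sqrt(z) = (z - 1*(-5))*sqrt(z) = (z + 5)*sqrt(z) = (5 + z)*sqrt(z) = sqrt(z)*(5 + z))
1/n(a) = 1/(sqrt(-53)*(5 - 53)) = 1/((I*sqrt(53))*(-48)) = 1/(-48*I*sqrt(53)) = I*sqrt(53)/2544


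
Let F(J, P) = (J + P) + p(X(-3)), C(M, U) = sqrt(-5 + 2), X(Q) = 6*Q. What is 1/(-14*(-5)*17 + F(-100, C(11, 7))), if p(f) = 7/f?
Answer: 353034/384670741 - 324*I*sqrt(3)/384670741 ≈ 0.00091776 - 1.4589e-6*I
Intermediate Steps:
C(M, U) = I*sqrt(3) (C(M, U) = sqrt(-3) = I*sqrt(3))
F(J, P) = -7/18 + J + P (F(J, P) = (J + P) + 7/((6*(-3))) = (J + P) + 7/(-18) = (J + P) + 7*(-1/18) = (J + P) - 7/18 = -7/18 + J + P)
1/(-14*(-5)*17 + F(-100, C(11, 7))) = 1/(-14*(-5)*17 + (-7/18 - 100 + I*sqrt(3))) = 1/(70*17 + (-1807/18 + I*sqrt(3))) = 1/(1190 + (-1807/18 + I*sqrt(3))) = 1/(19613/18 + I*sqrt(3))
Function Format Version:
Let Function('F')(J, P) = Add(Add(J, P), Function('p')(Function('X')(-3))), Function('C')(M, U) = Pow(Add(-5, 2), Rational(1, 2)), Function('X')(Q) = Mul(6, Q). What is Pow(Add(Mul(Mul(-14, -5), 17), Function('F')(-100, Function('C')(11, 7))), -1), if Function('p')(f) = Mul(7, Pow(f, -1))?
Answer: Add(Rational(353034, 384670741), Mul(Rational(-324, 384670741), I, Pow(3, Rational(1, 2)))) ≈ Add(0.00091776, Mul(-1.4589e-6, I))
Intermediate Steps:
Function('C')(M, U) = Mul(I, Pow(3, Rational(1, 2))) (Function('C')(M, U) = Pow(-3, Rational(1, 2)) = Mul(I, Pow(3, Rational(1, 2))))
Function('F')(J, P) = Add(Rational(-7, 18), J, P) (Function('F')(J, P) = Add(Add(J, P), Mul(7, Pow(Mul(6, -3), -1))) = Add(Add(J, P), Mul(7, Pow(-18, -1))) = Add(Add(J, P), Mul(7, Rational(-1, 18))) = Add(Add(J, P), Rational(-7, 18)) = Add(Rational(-7, 18), J, P))
Pow(Add(Mul(Mul(-14, -5), 17), Function('F')(-100, Function('C')(11, 7))), -1) = Pow(Add(Mul(Mul(-14, -5), 17), Add(Rational(-7, 18), -100, Mul(I, Pow(3, Rational(1, 2))))), -1) = Pow(Add(Mul(70, 17), Add(Rational(-1807, 18), Mul(I, Pow(3, Rational(1, 2))))), -1) = Pow(Add(1190, Add(Rational(-1807, 18), Mul(I, Pow(3, Rational(1, 2))))), -1) = Pow(Add(Rational(19613, 18), Mul(I, Pow(3, Rational(1, 2)))), -1)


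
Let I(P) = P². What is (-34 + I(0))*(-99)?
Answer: 3366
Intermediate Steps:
(-34 + I(0))*(-99) = (-34 + 0²)*(-99) = (-34 + 0)*(-99) = -34*(-99) = 3366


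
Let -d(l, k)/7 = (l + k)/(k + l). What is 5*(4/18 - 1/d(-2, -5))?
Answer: 115/63 ≈ 1.8254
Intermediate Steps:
d(l, k) = -7 (d(l, k) = -7*(l + k)/(k + l) = -7*(k + l)/(k + l) = -7*1 = -7)
5*(4/18 - 1/d(-2, -5)) = 5*(4/18 - 1/(-7)) = 5*(4*(1/18) - 1*(-⅐)) = 5*(2/9 + ⅐) = 5*(23/63) = 115/63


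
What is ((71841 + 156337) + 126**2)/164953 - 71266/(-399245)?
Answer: 109192879728/65856660485 ≈ 1.6580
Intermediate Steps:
((71841 + 156337) + 126**2)/164953 - 71266/(-399245) = (228178 + 15876)*(1/164953) - 71266*(-1/399245) = 244054*(1/164953) + 71266/399245 = 244054/164953 + 71266/399245 = 109192879728/65856660485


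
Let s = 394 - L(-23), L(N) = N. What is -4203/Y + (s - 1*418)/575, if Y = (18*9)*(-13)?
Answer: 268291/134550 ≈ 1.9940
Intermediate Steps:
Y = -2106 (Y = 162*(-13) = -2106)
s = 417 (s = 394 - 1*(-23) = 394 + 23 = 417)
-4203/Y + (s - 1*418)/575 = -4203/(-2106) + (417 - 1*418)/575 = -4203*(-1/2106) + (417 - 418)*(1/575) = 467/234 - 1*1/575 = 467/234 - 1/575 = 268291/134550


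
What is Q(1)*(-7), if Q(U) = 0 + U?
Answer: -7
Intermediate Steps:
Q(U) = U
Q(1)*(-7) = 1*(-7) = -7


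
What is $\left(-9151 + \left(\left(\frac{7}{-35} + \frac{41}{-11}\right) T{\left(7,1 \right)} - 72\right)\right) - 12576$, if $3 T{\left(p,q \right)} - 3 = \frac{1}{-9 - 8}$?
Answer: $- \frac{4077133}{187} \approx -21803.0$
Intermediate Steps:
$T{\left(p,q \right)} = \frac{50}{51}$ ($T{\left(p,q \right)} = 1 + \frac{1}{3 \left(-9 - 8\right)} = 1 + \frac{1}{3 \left(-17\right)} = 1 + \frac{1}{3} \left(- \frac{1}{17}\right) = 1 - \frac{1}{51} = \frac{50}{51}$)
$\left(-9151 + \left(\left(\frac{7}{-35} + \frac{41}{-11}\right) T{\left(7,1 \right)} - 72\right)\right) - 12576 = \left(-9151 - \left(72 - \left(\frac{7}{-35} + \frac{41}{-11}\right) \frac{50}{51}\right)\right) - 12576 = \left(-9151 - \left(72 - \left(7 \left(- \frac{1}{35}\right) + 41 \left(- \frac{1}{11}\right)\right) \frac{50}{51}\right)\right) - 12576 = \left(-9151 - \left(72 - \left(- \frac{1}{5} - \frac{41}{11}\right) \frac{50}{51}\right)\right) - 12576 = \left(-9151 - \frac{14184}{187}\right) - 12576 = - \frac{1725421}{187} - 12576 = - \frac{4077133}{187}$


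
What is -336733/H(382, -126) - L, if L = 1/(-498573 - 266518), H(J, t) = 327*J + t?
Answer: -257631262915/95474175708 ≈ -2.6984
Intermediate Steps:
H(J, t) = t + 327*J
L = -1/765091 (L = 1/(-765091) = -1/765091 ≈ -1.3070e-6)
-336733/H(382, -126) - L = -336733/(-126 + 327*382) - 1*(-1/765091) = -336733/(-126 + 124914) + 1/765091 = -336733/124788 + 1/765091 = -257631262915/95474175708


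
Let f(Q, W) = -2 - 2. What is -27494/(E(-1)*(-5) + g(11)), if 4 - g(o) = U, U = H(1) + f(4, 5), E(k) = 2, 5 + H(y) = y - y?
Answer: -27494/3 ≈ -9164.7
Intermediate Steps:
H(y) = -5 (H(y) = -5 + (y - y) = -5 + 0 = -5)
f(Q, W) = -4
U = -9 (U = -5 - 4 = -9)
g(o) = 13 (g(o) = 4 - 1*(-9) = 4 + 9 = 13)
-27494/(E(-1)*(-5) + g(11)) = -27494/(2*(-5) + 13) = -27494/(-10 + 13) = -27494/3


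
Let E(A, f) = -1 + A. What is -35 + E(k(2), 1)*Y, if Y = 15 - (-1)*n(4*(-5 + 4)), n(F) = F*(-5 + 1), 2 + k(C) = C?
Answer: -66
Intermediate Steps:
k(C) = -2 + C
n(F) = -4*F (n(F) = F*(-4) = -4*F)
Y = 31 (Y = 15 - (-1)*(-16*(-5 + 4)) = 15 - (-1)*(-16*(-1)) = 15 - (-1)*(-4*(-4)) = 15 - (-1)*16 = 15 - 1*(-16) = 15 + 16 = 31)
-35 + E(k(2), 1)*Y = -35 + (-1 + (-2 + 2))*31 = -35 + (-1 + 0)*31 = -35 - 1*31 = -35 - 31 = -66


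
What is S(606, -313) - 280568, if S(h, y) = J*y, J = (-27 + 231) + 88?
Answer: -371964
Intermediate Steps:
J = 292 (J = 204 + 88 = 292)
S(h, y) = 292*y
S(606, -313) - 280568 = 292*(-313) - 280568 = -91396 - 280568 = -371964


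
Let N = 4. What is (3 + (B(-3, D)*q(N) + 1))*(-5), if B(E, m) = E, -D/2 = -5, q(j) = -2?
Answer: -50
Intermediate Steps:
D = 10 (D = -2*(-5) = 10)
(3 + (B(-3, D)*q(N) + 1))*(-5) = (3 + (-3*(-2) + 1))*(-5) = (3 + (6 + 1))*(-5) = (3 + 7)*(-5) = 10*(-5) = -50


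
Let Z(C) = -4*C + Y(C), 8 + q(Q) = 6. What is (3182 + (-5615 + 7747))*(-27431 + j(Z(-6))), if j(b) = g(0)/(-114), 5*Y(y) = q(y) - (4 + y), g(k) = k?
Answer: -145768334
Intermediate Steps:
q(Q) = -2 (q(Q) = -8 + 6 = -2)
Y(y) = -6/5 - y/5 (Y(y) = (-2 - (4 + y))/5 = (-2 + (-4 - y))/5 = (-6 - y)/5 = -6/5 - y/5)
Z(C) = -6/5 - 21*C/5 (Z(C) = -4*C + (-6/5 - C/5) = -6/5 - 21*C/5)
j(b) = 0 (j(b) = 0/(-114) = 0*(-1/114) = 0)
(3182 + (-5615 + 7747))*(-27431 + j(Z(-6))) = (3182 + (-5615 + 7747))*(-27431 + 0) = (3182 + 2132)*(-27431) = 5314*(-27431) = -145768334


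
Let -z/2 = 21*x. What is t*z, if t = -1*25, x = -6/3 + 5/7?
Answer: -1350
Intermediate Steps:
x = -9/7 (x = -6*⅓ + 5*(⅐) = -2 + 5/7 = -9/7 ≈ -1.2857)
t = -25
z = 54 (z = -42*(-9)/7 = -2*(-27) = 54)
t*z = -25*54 = -1350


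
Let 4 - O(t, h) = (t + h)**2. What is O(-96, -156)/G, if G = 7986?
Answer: -31750/3993 ≈ -7.9514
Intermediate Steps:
O(t, h) = 4 - (h + t)**2 (O(t, h) = 4 - (t + h)**2 = 4 - (h + t)**2)
O(-96, -156)/G = (4 - (-156 - 96)**2)/7986 = (4 - 1*(-252)**2)*(1/7986) = (4 - 1*63504)*(1/7986) = (4 - 63504)*(1/7986) = -63500*1/7986 = -31750/3993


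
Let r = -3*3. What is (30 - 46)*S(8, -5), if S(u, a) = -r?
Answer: -144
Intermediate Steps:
r = -9
S(u, a) = 9 (S(u, a) = -1*(-9) = 9)
(30 - 46)*S(8, -5) = (30 - 46)*9 = -16*9 = -144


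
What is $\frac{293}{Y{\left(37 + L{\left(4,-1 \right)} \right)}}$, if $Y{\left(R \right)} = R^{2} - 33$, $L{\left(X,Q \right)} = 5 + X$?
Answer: $\frac{293}{2083} \approx 0.14066$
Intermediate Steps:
$Y{\left(R \right)} = -33 + R^{2}$ ($Y{\left(R \right)} = R^{2} - 33 = -33 + R^{2}$)
$\frac{293}{Y{\left(37 + L{\left(4,-1 \right)} \right)}} = \frac{293}{-33 + \left(37 + \left(5 + 4\right)\right)^{2}} = \frac{293}{-33 + \left(37 + 9\right)^{2}} = \frac{293}{-33 + 46^{2}} = \frac{293}{-33 + 2116} = \frac{293}{2083}$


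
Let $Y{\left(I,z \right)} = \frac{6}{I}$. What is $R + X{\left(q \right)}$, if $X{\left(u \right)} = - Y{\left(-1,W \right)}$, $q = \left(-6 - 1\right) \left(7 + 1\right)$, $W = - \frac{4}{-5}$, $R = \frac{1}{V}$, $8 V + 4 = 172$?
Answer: $\frac{127}{21} \approx 6.0476$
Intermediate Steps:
$V = 21$ ($V = - \frac{1}{2} + \frac{1}{8} \cdot 172 = - \frac{1}{2} + \frac{43}{2} = 21$)
$R = \frac{1}{21} \approx 0.047619$
$W = \frac{4}{5}$ ($W = \left(-4\right) \left(- \frac{1}{5}\right) = \frac{4}{5} \approx 0.8$)
$q = -56$ ($q = \left(-7\right) 8 = -56$)
$X{\left(u \right)} = 6$ ($X{\left(u \right)} = - \frac{6}{-1} = - 6 \left(-1\right) = \left(-1\right) \left(-6\right) = 6$)
$R + X{\left(q \right)} = \frac{1}{21} + 6 = \frac{127}{21}$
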